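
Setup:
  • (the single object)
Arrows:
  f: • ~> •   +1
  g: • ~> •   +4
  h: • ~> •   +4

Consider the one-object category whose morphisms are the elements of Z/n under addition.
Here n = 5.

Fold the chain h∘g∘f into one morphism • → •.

Answer: +4

Work:
  0 +1≡1 +4≡0 +4≡4  (mod 5)
composite: +4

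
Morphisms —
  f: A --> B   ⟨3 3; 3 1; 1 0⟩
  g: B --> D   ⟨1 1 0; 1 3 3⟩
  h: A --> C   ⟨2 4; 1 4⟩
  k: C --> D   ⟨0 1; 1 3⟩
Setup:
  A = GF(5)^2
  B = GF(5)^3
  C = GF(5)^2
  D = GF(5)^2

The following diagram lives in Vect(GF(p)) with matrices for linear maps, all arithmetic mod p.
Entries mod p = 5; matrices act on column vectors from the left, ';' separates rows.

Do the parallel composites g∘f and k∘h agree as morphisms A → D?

Answer: COMMUTES

Derivation:
Path 1 = f;g:
  e0=⟨1,0⟩ f-->⟨3,3,1⟩ g-->⟨1,0⟩
  e1=⟨0,1⟩ f-->⟨3,1,0⟩ g-->⟨4,1⟩
  result₁ = ⟨1 4; 0 1⟩
Path 2 = h;k:
  e0=⟨1,0⟩ h-->⟨2,1⟩ k-->⟨1,0⟩
  e1=⟨0,1⟩ h-->⟨4,4⟩ k-->⟨4,1⟩
  result₂ = ⟨1 4; 0 1⟩
Equal? equal; square commutes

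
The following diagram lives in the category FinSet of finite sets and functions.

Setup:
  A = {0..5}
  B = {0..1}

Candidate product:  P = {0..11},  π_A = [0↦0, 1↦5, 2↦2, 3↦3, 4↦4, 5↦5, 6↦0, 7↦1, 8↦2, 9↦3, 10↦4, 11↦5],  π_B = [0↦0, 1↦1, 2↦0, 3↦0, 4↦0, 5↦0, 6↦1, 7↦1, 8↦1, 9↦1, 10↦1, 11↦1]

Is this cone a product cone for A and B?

Answer: NOT A VALID PRODUCT — duplicate pair at indices 11,1

Derivation:
|A|·|B| = 6·2 = 12;  |P| = 12
Check the pairing map k ↦ (π_A(k), π_B(k)):
  0 ↦ (0,0)
  1 ↦ (5,1)
  2 ↦ (2,0)
  3 ↦ (3,0)
  4 ↦ (4,0)
  5 ↦ (5,0)
  6 ↦ (0,1)
  7 ↦ (1,1)
  8 ↦ (2,1)
  9 ↦ (3,1)
  10 ↦ (4,1)
  11 ↦ (5,1)  ✗ repeats pair of k=1
distinct pairs in image: 11 / 12 needed
  → (5,1) hit at k=1 and k=11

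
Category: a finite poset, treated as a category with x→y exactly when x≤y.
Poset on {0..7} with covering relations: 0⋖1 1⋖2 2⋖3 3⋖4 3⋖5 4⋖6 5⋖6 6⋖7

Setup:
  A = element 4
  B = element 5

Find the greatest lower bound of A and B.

Answer: A∧B = 3

Work:
Common predecessors of 4,5: {0,1,2,3}
  0 ⊑ 3
  1 ⊑ 3
  2 ⊑ 3
  3 ⊑ 3
glb = 3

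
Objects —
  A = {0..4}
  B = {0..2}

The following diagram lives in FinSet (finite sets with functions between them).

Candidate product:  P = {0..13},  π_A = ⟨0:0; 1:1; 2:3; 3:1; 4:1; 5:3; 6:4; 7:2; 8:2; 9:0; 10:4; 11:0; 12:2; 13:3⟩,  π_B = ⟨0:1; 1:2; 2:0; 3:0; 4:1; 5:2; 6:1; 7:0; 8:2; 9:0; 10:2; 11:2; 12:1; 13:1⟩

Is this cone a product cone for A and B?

|A|·|B| = 5·3 = 15;  |P| = 14
  → cardinalities differ; no bijection possible.

Answer: NOT A VALID PRODUCT — |P|=14 ≠ |A|·|B|=15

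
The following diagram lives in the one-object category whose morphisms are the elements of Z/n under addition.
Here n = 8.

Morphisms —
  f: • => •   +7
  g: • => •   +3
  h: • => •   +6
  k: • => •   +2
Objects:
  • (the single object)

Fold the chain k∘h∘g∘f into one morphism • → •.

  0 +7≡7 +3≡2 +6≡0 +2≡2  (mod 8)
composite: +2

Answer: +2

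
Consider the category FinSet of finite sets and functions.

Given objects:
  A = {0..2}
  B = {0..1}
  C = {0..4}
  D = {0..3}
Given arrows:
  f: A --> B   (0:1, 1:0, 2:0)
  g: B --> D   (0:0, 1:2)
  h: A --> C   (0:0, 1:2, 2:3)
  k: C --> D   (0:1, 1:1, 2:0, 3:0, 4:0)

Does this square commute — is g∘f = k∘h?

Answer: DOES NOT COMMUTE

Work:
1) trace f;g:
  0 f-->1 g-->2
  1 f-->0 g-->0
  2 f-->0 g-->0
  composite₁ = (0:2, 1:0, 2:0)
2) trace h;k:
  0 h-->0 k-->1
  1 h-->2 k-->0
  2 h-->3 k-->0
  composite₂ = (0:1, 1:0, 2:0)
Equal? differ; not commutative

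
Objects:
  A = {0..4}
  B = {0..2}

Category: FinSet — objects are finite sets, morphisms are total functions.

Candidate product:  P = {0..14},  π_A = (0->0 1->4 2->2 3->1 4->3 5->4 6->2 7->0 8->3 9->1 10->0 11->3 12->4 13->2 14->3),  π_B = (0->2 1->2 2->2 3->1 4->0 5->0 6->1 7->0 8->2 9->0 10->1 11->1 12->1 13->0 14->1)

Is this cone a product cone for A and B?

Answer: NOT A VALID PRODUCT — duplicate pair at indices 11,14

Work:
|A|·|B| = 5·3 = 15;  |P| = 15
Check the pairing map k ↦ (π_A(k), π_B(k)):
  0 -> (0,2)
  1 -> (4,2)
  2 -> (2,2)
  3 -> (1,1)
  4 -> (3,0)
  5 -> (4,0)
  6 -> (2,1)
  7 -> (0,0)
  8 -> (3,2)
  9 -> (1,0)
  10 -> (0,1)
  11 -> (3,1)
  12 -> (4,1)
  13 -> (2,0)
  14 -> (3,1)  ✗ repeats pair of k=11
distinct pairs in image: 14 / 15 needed
  → (3,1) hit at k=11 and k=14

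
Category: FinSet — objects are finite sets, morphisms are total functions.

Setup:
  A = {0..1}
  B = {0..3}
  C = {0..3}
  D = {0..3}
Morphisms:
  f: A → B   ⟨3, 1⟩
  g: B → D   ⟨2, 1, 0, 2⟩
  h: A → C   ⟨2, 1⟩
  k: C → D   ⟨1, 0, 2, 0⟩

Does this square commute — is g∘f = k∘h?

Path 1 = f;g:
  0 f→3 g→2
  1 f→1 g→1
  result₁ = ⟨2, 1⟩
Path 2 = h;k:
  0 h→2 k→2
  1 h→1 k→0
  result₂ = ⟨2, 0⟩
Equal? differ; not commutative

Answer: DOES NOT COMMUTE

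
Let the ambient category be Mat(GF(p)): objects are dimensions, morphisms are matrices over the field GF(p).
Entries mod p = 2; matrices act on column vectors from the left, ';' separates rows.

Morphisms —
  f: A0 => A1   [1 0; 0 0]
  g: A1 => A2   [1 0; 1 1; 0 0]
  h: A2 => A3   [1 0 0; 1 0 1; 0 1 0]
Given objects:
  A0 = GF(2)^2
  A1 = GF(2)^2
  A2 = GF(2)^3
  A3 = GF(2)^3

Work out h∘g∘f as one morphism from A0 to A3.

Answer: [1 0; 1 0; 1 0]

Derivation:
  e0=[1,0] f=>[1,0] g=>[1,1,0] h=>[1,1,1]
  e1=[0,1] f=>[0,0] g=>[0,0,0] h=>[0,0,0]
result: [1 0; 1 0; 1 0]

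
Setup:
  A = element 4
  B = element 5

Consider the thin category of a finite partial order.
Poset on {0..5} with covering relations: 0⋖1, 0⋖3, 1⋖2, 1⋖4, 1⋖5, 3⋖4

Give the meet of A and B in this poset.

Answer: A∧B = 1

Work:
Lower bounds of A=4 and B=5: {0,1}
  0 ⊑ 1
  1 ⊑ 1
glb = 1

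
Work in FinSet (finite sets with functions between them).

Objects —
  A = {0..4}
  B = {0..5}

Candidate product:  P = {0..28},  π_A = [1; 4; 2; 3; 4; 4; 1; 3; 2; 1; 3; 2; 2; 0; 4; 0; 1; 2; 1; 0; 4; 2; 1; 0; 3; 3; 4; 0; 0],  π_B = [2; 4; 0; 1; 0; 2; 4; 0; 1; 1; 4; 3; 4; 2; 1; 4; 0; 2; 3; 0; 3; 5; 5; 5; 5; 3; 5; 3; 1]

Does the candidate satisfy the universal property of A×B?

Answer: NOT A VALID PRODUCT — |P|=29 ≠ |A|·|B|=30

Trace:
|A|·|B| = 5·6 = 30;  |P| = 29
  → cardinalities differ; no bijection possible.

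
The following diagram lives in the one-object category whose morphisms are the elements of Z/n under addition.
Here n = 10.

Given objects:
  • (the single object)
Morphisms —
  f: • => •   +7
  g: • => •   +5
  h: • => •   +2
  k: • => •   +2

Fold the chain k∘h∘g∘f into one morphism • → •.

Answer: +6

Work:
  0 +7≡7 +5≡2 +2≡4 +2≡6  (mod 10)
result: +6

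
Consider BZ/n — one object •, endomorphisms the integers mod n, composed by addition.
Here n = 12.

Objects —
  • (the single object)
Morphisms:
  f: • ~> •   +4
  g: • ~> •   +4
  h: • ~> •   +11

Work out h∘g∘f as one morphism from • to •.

  0 +4≡4 +4≡8 +11≡7  (mod 12)
⟦path⟧: +7

Answer: +7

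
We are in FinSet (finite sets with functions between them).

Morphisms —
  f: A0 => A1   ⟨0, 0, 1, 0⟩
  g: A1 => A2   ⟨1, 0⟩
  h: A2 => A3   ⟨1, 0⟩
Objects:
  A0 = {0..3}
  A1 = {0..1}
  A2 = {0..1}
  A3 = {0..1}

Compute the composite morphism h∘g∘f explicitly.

Answer: ⟨0, 0, 1, 0⟩

Work:
  0 f=>0 g=>1 h=>0
  1 f=>0 g=>1 h=>0
  2 f=>1 g=>0 h=>1
  3 f=>0 g=>1 h=>0
composite: ⟨0, 0, 1, 0⟩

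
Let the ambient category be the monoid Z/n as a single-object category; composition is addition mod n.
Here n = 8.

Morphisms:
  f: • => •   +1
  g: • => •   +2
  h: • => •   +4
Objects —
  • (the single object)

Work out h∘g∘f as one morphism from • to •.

Answer: +7

Derivation:
  0 +1≡1 +2≡3 +4≡7  (mod 8)
result: +7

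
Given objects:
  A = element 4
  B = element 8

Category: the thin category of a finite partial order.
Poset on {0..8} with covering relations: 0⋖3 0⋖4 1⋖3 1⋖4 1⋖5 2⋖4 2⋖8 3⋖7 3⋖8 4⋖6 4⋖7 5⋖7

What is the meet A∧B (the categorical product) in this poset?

Answer: NO MEET EXISTS

Trace:
{x : x≤A ∧ x≤B} = {0,1,2}  (A=4, B=8)
  maximal lower bounds 0 and 1 are incomparable: neither 0≤1 nor 1≤0
→ no greatest lower bound exists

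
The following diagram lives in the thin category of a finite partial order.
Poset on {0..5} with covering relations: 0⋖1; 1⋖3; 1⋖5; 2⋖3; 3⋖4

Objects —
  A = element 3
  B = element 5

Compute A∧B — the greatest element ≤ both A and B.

Answer: A∧B = 1

Trace:
Common predecessors of 3,5: {0,1}
  0 <= 1
  1 <= 1
glb = 1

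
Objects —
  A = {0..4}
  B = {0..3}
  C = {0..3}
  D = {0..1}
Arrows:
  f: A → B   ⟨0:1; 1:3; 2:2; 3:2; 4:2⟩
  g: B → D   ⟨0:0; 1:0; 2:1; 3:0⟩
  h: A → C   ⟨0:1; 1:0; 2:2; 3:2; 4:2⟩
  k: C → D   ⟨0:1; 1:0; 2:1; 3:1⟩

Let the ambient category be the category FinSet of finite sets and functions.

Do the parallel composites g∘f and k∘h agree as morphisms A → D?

Answer: DOES NOT COMMUTE

Trace:
Path 1 = f;g:
  0 f→1 g→0
  1 f→3 g→0
  2 f→2 g→1
  3 f→2 g→1
  4 f→2 g→1
  ⟦path⟧₁ = ⟨0:0; 1:0; 2:1; 3:1; 4:1⟩
Path 2 = h;k:
  0 h→1 k→0
  1 h→0 k→1
  2 h→2 k→1
  3 h→2 k→1
  4 h→2 k→1
  ⟦path⟧₂ = ⟨0:0; 1:1; 2:1; 3:1; 4:1⟩
Equal? NO — does not commute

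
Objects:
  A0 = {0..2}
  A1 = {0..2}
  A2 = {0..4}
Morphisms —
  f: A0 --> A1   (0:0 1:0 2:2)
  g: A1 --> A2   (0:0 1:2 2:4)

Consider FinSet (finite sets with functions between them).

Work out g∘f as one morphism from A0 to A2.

  0 f-->0 g-->0
  1 f-->0 g-->0
  2 f-->2 g-->4
result: (0:0 1:0 2:4)

Answer: (0:0 1:0 2:4)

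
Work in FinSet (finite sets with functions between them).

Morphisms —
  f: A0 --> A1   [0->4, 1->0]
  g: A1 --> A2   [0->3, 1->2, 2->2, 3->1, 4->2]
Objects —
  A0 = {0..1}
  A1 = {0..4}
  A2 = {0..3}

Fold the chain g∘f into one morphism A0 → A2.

Answer: [0->2, 1->3]

Trace:
  0 f-->4 g-->2
  1 f-->0 g-->3
result: [0->2, 1->3]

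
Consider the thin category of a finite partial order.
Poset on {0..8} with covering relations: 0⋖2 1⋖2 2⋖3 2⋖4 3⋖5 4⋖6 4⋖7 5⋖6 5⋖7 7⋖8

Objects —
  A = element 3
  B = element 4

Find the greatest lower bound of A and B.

{x : x<=A ∧ x<=B} = {0,1,2}  (A=3, B=4)
  0 <= 2
  1 <= 2
  2 <= 2
glb = 2

Answer: A∧B = 2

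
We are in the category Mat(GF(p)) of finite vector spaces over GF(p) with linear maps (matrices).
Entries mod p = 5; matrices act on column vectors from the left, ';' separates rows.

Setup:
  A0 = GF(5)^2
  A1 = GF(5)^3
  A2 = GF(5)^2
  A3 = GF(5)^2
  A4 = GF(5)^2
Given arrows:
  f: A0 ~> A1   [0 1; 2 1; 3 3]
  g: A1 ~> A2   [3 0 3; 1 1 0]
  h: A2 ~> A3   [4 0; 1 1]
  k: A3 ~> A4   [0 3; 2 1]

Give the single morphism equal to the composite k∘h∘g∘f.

Answer: [3 2; 3 0]

Trace:
  e0=⟨1,0⟩ f~>⟨0,2,3⟩ g~>⟨4,2⟩ h~>⟨1,1⟩ k~>⟨3,3⟩
  e1=⟨0,1⟩ f~>⟨1,1,3⟩ g~>⟨2,2⟩ h~>⟨3,4⟩ k~>⟨2,0⟩
result: [3 2; 3 0]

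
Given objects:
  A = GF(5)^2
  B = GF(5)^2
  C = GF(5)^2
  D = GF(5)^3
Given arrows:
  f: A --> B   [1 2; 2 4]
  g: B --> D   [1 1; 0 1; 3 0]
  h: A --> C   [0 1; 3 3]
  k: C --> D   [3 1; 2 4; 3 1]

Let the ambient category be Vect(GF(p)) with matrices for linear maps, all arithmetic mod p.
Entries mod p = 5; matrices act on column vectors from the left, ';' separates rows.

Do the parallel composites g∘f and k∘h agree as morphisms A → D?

Answer: COMMUTES

Work:
Path 1 = f;g:
  e0=[1,0] f-->[1,2] g-->[3,2,3]
  e1=[0,1] f-->[2,4] g-->[1,4,1]
  result₁ = [3 1; 2 4; 3 1]
Path 2 = h;k:
  e0=[1,0] h-->[0,3] k-->[3,2,3]
  e1=[0,1] h-->[1,3] k-->[1,4,1]
  result₂ = [3 1; 2 4; 3 1]
Equal? same morphism ✓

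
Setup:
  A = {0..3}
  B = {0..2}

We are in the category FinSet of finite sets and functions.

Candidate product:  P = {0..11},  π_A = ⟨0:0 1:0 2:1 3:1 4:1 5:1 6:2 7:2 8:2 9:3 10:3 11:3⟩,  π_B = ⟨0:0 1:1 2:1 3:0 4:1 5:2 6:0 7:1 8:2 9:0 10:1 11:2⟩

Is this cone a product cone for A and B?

|A|·|B| = 4·3 = 12;  |P| = 12
Check the pairing map k ↦ (π_A(k), π_B(k)):
  0 : (0,0)
  1 : (0,1)
  2 : (1,1)
  3 : (1,0)
  4 : (1,1)  ✗ repeats pair of k=2
  5 : (1,2)
  6 : (2,0)
  7 : (2,1)
  8 : (2,2)
  9 : (3,0)
  10 : (3,1)
  11 : (3,2)
distinct pairs in image: 11 / 12 needed
  → (1,1) hit at k=2 and k=4

Answer: NOT A VALID PRODUCT — duplicate pair at indices 4,2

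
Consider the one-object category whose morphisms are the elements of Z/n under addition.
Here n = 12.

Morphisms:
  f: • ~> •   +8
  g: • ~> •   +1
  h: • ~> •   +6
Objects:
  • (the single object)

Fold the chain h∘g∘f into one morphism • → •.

  0 +8≡8 +1≡9 +6≡3  (mod 12)
result: +3

Answer: +3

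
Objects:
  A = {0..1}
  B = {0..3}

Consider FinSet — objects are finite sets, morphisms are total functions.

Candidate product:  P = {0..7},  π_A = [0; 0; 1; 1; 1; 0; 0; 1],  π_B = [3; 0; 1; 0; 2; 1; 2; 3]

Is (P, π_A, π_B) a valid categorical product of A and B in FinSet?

Answer: VALID PRODUCT

Derivation:
|A|·|B| = 2·4 = 8;  |P| = 8
Check the pairing map k ↦ (π_A(k), π_B(k)):
  0 ↦ (0,3)
  1 ↦ (0,0)
  2 ↦ (1,1)
  3 ↦ (1,0)
  4 ↦ (1,2)
  5 ↦ (0,1)
  6 ↦ (0,2)
  7 ↦ (1,3)
distinct pairs in image: 8 / 8 needed
  → bijection onto A×B; projections well-typed.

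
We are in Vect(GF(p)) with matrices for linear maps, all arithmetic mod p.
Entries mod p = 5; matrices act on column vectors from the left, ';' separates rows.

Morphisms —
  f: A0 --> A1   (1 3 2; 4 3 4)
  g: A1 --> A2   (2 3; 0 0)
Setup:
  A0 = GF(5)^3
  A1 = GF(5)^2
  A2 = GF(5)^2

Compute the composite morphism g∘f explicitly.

Answer: (4 0 1; 0 0 0)

Trace:
  e0=⟨1,0,0⟩ f-->⟨1,4⟩ g-->⟨4,0⟩
  e1=⟨0,1,0⟩ f-->⟨3,3⟩ g-->⟨0,0⟩
  e2=⟨0,0,1⟩ f-->⟨2,4⟩ g-->⟨1,0⟩
⟦path⟧: (4 0 1; 0 0 0)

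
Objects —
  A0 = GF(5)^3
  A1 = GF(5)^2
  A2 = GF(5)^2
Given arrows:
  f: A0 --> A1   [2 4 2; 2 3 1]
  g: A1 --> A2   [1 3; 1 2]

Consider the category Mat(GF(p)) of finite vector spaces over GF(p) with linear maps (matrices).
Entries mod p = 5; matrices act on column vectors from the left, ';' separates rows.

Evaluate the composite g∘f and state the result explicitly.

Answer: [3 3 0; 1 0 4]

Derivation:
  e0=⟨1,0,0⟩ f-->⟨2,2⟩ g-->⟨3,1⟩
  e1=⟨0,1,0⟩ f-->⟨4,3⟩ g-->⟨3,0⟩
  e2=⟨0,0,1⟩ f-->⟨2,1⟩ g-->⟨0,4⟩
⟦path⟧: [3 3 0; 1 0 4]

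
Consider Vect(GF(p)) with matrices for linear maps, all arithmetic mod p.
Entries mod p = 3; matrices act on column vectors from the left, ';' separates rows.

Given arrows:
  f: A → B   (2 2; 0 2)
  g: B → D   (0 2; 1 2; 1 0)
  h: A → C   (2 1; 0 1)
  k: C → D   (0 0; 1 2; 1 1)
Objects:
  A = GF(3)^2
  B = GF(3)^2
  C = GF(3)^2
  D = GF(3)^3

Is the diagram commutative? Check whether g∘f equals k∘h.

Answer: DOES NOT COMMUTE

Trace:
1) trace f;g:
  e0=(1,0) f→(2,0) g→(0,2,2)
  e1=(0,1) f→(2,2) g→(1,0,2)
  composite₁ = (0 1; 2 0; 2 2)
2) trace h;k:
  e0=(1,0) h→(2,0) k→(0,2,2)
  e1=(0,1) h→(1,1) k→(0,0,2)
  composite₂ = (0 0; 2 0; 2 2)
Equal? NO — does not commute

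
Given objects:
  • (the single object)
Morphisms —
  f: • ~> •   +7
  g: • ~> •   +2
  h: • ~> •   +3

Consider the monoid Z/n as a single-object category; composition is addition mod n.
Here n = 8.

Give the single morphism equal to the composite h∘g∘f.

Answer: +4

Derivation:
  0 +7≡7 +2≡1 +3≡4  (mod 8)
⟦path⟧: +4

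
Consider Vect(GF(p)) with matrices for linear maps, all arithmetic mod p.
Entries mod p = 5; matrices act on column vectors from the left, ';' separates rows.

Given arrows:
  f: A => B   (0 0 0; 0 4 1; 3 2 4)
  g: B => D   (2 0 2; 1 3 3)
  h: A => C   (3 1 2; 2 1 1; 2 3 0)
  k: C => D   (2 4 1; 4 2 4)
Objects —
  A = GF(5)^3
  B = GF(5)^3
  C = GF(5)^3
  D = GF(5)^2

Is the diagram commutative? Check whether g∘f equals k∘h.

Path 1 = f;g:
  e0=⟨1,0,0⟩ f=>⟨0,0,3⟩ g=>⟨1,4⟩
  e1=⟨0,1,0⟩ f=>⟨0,4,2⟩ g=>⟨4,3⟩
  e2=⟨0,0,1⟩ f=>⟨0,1,4⟩ g=>⟨3,0⟩
  ⟦path⟧₁ = (1 4 3; 4 3 0)
Path 2 = h;k:
  e0=⟨1,0,0⟩ h=>⟨3,2,2⟩ k=>⟨1,4⟩
  e1=⟨0,1,0⟩ h=>⟨1,1,3⟩ k=>⟨4,3⟩
  e2=⟨0,0,1⟩ h=>⟨2,1,0⟩ k=>⟨3,0⟩
  ⟦path⟧₂ = (1 4 3; 4 3 0)
Equal? equal; square commutes

Answer: COMMUTES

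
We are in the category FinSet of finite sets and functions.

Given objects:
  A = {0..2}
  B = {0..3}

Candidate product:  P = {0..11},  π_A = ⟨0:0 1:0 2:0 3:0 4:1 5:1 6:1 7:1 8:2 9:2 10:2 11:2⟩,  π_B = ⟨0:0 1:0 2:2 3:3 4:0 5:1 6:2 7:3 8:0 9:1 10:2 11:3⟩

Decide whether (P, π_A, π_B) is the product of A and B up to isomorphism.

Answer: NOT A VALID PRODUCT — duplicate pair at indices 0,1

Derivation:
|A|·|B| = 3·4 = 12;  |P| = 12
Check the pairing map k ↦ (π_A(k), π_B(k)):
  0 : (0,0)
  1 : (0,0)  ✗ repeats pair of k=0
  2 : (0,2)
  3 : (0,3)
  4 : (1,0)
  5 : (1,1)
  6 : (1,2)
  7 : (1,3)
  8 : (2,0)
  9 : (2,1)
  10 : (2,2)
  11 : (2,3)
distinct pairs in image: 11 / 12 needed
  → (0,0) hit at k=0 and k=1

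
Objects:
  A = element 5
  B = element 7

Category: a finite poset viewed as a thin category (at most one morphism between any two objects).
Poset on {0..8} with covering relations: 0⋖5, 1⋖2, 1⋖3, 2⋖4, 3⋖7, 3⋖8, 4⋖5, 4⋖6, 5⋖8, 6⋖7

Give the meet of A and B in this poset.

Answer: A∧B = 4

Derivation:
Lower bounds of A=5 and B=7: {1,2,4}
  1 ≤ 4
  2 ≤ 4
  4 ≤ 4
glb = 4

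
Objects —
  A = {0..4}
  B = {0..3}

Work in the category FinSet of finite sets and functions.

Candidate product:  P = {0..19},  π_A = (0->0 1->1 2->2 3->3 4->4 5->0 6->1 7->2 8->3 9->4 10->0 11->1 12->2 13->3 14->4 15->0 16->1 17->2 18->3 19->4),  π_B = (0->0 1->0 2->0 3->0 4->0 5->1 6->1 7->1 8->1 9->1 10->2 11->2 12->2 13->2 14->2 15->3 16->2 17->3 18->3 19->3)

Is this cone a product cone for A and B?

|A|·|B| = 5·4 = 20;  |P| = 20
Check the pairing map k ↦ (π_A(k), π_B(k)):
  0 -> (0,0)
  1 -> (1,0)
  2 -> (2,0)
  3 -> (3,0)
  4 -> (4,0)
  5 -> (0,1)
  6 -> (1,1)
  7 -> (2,1)
  8 -> (3,1)
  9 -> (4,1)
  10 -> (0,2)
  11 -> (1,2)
  12 -> (2,2)
  13 -> (3,2)
  14 -> (4,2)
  15 -> (0,3)
  16 -> (1,2)  ✗ repeats pair of k=11
  17 -> (2,3)
  18 -> (3,3)
  19 -> (4,3)
distinct pairs in image: 19 / 20 needed
  → (1,2) hit at k=11 and k=16

Answer: NOT A VALID PRODUCT — duplicate pair at indices 11,16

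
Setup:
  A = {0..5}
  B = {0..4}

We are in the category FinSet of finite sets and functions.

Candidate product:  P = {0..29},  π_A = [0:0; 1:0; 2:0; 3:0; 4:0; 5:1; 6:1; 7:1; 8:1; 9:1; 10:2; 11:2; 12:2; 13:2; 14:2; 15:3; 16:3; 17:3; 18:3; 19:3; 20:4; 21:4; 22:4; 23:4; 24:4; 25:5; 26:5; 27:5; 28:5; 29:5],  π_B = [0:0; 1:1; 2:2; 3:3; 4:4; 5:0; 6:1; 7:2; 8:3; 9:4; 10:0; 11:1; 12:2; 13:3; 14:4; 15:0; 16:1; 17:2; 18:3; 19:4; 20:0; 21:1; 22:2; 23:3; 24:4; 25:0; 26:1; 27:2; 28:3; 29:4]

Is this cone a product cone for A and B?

Answer: VALID PRODUCT

Work:
|A|·|B| = 6·5 = 30;  |P| = 30
Check the pairing map k ↦ (π_A(k), π_B(k)):
  0 : (0,0)
  1 : (0,1)
  2 : (0,2)
  3 : (0,3)
  4 : (0,4)
  5 : (1,0)
  6 : (1,1)
  7 : (1,2)
  8 : (1,3)
  9 : (1,4)
  10 : (2,0)
  11 : (2,1)
  12 : (2,2)
  13 : (2,3)
  14 : (2,4)
  15 : (3,0)
  16 : (3,1)
  17 : (3,2)
  18 : (3,3)
  19 : (3,4)
  20 : (4,0)
  21 : (4,1)
  22 : (4,2)
  23 : (4,3)
  24 : (4,4)
  25 : (5,0)
  26 : (5,1)
  27 : (5,2)
  28 : (5,3)
  29 : (5,4)
distinct pairs in image: 30 / 30 needed
  → bijection onto A×B; projections well-typed.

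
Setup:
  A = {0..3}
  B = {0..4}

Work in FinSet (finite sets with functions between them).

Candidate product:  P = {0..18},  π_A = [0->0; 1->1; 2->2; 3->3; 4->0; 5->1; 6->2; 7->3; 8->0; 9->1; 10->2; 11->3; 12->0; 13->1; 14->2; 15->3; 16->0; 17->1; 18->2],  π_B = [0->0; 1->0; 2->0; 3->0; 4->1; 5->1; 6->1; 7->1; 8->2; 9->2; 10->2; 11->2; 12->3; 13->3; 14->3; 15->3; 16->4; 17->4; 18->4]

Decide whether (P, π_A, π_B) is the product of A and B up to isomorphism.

|A|·|B| = 4·5 = 20;  |P| = 19
  → cardinalities differ; no bijection possible.

Answer: NOT A VALID PRODUCT — |P|=19 ≠ |A|·|B|=20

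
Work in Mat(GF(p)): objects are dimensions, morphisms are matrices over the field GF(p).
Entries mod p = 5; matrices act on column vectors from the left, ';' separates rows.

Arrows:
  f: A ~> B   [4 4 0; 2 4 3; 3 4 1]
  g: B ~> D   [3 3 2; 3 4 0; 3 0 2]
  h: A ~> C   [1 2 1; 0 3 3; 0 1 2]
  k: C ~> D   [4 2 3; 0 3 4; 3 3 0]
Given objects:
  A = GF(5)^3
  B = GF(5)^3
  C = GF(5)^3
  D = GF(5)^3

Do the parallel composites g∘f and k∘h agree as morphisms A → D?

Answer: COMMUTES

Work:
Path 1 = f;g:
  e0=⟨1,0,0⟩ f~>⟨4,2,3⟩ g~>⟨4,0,3⟩
  e1=⟨0,1,0⟩ f~>⟨4,4,4⟩ g~>⟨2,3,0⟩
  e2=⟨0,0,1⟩ f~>⟨0,3,1⟩ g~>⟨1,2,2⟩
  result₁ = [4 2 1; 0 3 2; 3 0 2]
Path 2 = h;k:
  e0=⟨1,0,0⟩ h~>⟨1,0,0⟩ k~>⟨4,0,3⟩
  e1=⟨0,1,0⟩ h~>⟨2,3,1⟩ k~>⟨2,3,0⟩
  e2=⟨0,0,1⟩ h~>⟨1,3,2⟩ k~>⟨1,2,2⟩
  result₂ = [4 2 1; 0 3 2; 3 0 2]
Equal? YES — commutes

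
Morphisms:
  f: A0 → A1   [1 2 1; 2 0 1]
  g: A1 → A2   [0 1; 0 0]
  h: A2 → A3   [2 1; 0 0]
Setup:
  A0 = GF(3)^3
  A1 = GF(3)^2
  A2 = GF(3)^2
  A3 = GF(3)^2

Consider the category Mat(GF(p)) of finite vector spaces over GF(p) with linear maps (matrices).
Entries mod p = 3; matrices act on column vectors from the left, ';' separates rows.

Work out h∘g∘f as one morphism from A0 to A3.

  e0=(1,0,0) f→(1,2) g→(2,0) h→(1,0)
  e1=(0,1,0) f→(2,0) g→(0,0) h→(0,0)
  e2=(0,0,1) f→(1,1) g→(1,0) h→(2,0)
result: [1 0 2; 0 0 0]

Answer: [1 0 2; 0 0 0]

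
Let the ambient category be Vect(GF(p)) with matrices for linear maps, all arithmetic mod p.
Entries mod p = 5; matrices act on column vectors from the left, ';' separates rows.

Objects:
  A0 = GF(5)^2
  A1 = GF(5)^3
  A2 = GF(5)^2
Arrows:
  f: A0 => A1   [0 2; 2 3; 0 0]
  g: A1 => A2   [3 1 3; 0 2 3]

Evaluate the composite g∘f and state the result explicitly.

  e0=(1,0) f=>(0,2,0) g=>(2,4)
  e1=(0,1) f=>(2,3,0) g=>(4,1)
result: [2 4; 4 1]

Answer: [2 4; 4 1]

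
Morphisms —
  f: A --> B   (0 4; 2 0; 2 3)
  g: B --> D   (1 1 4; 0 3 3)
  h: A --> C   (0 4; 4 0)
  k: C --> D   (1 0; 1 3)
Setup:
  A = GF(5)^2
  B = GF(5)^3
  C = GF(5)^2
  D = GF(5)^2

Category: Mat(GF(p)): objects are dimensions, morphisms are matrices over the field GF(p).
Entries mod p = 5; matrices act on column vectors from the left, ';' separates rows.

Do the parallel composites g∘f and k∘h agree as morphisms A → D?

Answer: DOES NOT COMMUTE

Trace:
1) trace f;g:
  e0=(1,0) f-->(0,2,2) g-->(0,2)
  e1=(0,1) f-->(4,0,3) g-->(1,4)
  result₁ = (0 1; 2 4)
2) trace h;k:
  e0=(1,0) h-->(0,4) k-->(0,2)
  e1=(0,1) h-->(4,0) k-->(4,4)
  result₂ = (0 4; 2 4)
Equal? distinct morphisms ✗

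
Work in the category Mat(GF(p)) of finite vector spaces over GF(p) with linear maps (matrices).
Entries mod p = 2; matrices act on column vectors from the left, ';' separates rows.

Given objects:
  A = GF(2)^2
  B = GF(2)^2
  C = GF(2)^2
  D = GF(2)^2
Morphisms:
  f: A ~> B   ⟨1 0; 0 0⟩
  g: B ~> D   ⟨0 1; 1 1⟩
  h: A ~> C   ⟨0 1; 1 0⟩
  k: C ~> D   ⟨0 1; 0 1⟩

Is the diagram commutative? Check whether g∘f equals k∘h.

Answer: DOES NOT COMMUTE

Derivation:
Path 1 = f;g:
  e0=⟨1,0⟩ f~>⟨1,0⟩ g~>⟨0,1⟩
  e1=⟨0,1⟩ f~>⟨0,0⟩ g~>⟨0,0⟩
  composite₁ = ⟨0 0; 1 0⟩
Path 2 = h;k:
  e0=⟨1,0⟩ h~>⟨0,1⟩ k~>⟨1,1⟩
  e1=⟨0,1⟩ h~>⟨1,0⟩ k~>⟨0,0⟩
  composite₂ = ⟨1 0; 1 0⟩
Equal? distinct morphisms ✗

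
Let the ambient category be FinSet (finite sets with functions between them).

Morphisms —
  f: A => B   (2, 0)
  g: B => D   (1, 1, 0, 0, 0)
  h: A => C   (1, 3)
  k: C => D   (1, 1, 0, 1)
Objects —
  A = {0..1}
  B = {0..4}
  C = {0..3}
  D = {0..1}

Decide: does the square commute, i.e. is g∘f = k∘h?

Answer: DOES NOT COMMUTE

Derivation:
1) trace f;g:
  0 f=>2 g=>0
  1 f=>0 g=>1
  ⟦path⟧₁ = (0, 1)
2) trace h;k:
  0 h=>1 k=>1
  1 h=>3 k=>1
  ⟦path⟧₂ = (1, 1)
Equal? differ; not commutative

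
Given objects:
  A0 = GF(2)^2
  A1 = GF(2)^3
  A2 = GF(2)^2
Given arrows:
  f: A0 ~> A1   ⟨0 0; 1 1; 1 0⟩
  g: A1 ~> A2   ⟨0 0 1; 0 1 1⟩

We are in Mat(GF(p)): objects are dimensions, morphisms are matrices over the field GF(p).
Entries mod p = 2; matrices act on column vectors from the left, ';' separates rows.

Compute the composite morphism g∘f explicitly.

  e0=[1,0] f~>[0,1,1] g~>[1,0]
  e1=[0,1] f~>[0,1,0] g~>[0,1]
result: ⟨1 0; 0 1⟩

Answer: ⟨1 0; 0 1⟩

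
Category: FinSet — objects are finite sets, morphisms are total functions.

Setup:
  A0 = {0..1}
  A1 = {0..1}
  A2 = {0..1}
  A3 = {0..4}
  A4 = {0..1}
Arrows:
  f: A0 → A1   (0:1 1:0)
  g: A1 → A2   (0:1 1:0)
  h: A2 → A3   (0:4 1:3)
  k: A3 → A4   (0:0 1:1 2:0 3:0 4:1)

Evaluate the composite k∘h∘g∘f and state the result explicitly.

Answer: (0:1 1:0)

Work:
  0 f→1 g→0 h→4 k→1
  1 f→0 g→1 h→3 k→0
result: (0:1 1:0)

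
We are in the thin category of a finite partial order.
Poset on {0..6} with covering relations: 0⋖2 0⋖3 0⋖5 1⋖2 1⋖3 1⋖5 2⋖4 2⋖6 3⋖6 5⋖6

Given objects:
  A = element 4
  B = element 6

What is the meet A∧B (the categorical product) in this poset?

Answer: A∧B = 2

Derivation:
{x : x<=A ∧ x<=B} = {0,1,2}  (A=4, B=6)
  0 <= 2
  1 <= 2
  2 <= 2
glb = 2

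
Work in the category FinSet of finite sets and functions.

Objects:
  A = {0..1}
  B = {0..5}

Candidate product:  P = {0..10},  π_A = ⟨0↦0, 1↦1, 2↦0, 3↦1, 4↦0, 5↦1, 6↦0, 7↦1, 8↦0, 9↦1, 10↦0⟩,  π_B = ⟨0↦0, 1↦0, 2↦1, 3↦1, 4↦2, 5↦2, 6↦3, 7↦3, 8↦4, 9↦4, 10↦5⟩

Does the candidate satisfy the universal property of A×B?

|A|·|B| = 2·6 = 12;  |P| = 11
  → cardinalities differ; no bijection possible.

Answer: NOT A VALID PRODUCT — |P|=11 ≠ |A|·|B|=12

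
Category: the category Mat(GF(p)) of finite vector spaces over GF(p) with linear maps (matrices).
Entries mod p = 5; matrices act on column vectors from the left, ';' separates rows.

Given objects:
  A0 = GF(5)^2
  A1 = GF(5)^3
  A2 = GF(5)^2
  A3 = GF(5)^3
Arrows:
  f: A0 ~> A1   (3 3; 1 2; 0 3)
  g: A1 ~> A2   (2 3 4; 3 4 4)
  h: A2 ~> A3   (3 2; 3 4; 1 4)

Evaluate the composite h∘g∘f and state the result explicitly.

  e0=[1,0] f~>[3,1,0] g~>[4,3] h~>[3,4,1]
  e1=[0,1] f~>[3,2,3] g~>[4,4] h~>[0,3,0]
composite: (3 0; 4 3; 1 0)

Answer: (3 0; 4 3; 1 0)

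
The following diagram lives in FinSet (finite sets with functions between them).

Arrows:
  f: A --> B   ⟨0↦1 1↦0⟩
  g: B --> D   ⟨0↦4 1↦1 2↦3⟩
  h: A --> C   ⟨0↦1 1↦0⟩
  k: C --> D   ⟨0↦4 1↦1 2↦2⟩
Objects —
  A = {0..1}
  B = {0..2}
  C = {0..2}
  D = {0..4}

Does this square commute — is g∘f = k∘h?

Answer: COMMUTES

Trace:
Path 1 = f;g:
  0 f-->1 g-->1
  1 f-->0 g-->4
  ⟦path⟧₁ = ⟨0↦1 1↦4⟩
Path 2 = h;k:
  0 h-->1 k-->1
  1 h-->0 k-->4
  ⟦path⟧₂ = ⟨0↦1 1↦4⟩
Equal? same morphism ✓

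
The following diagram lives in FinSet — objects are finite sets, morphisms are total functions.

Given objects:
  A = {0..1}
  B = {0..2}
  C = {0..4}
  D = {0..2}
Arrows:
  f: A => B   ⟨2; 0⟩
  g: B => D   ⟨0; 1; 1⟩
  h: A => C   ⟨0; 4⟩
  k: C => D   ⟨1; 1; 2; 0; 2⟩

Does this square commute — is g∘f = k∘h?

Path 1 = f;g:
  0 f=>2 g=>1
  1 f=>0 g=>0
  ⟦path⟧₁ = ⟨1; 0⟩
Path 2 = h;k:
  0 h=>0 k=>1
  1 h=>4 k=>2
  ⟦path⟧₂ = ⟨1; 2⟩
Equal? NO — does not commute

Answer: DOES NOT COMMUTE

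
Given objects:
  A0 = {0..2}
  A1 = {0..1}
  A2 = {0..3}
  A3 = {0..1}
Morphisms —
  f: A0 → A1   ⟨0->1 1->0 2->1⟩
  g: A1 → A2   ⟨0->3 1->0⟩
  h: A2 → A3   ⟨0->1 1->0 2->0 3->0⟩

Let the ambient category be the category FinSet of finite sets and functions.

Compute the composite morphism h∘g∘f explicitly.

  0 f→1 g→0 h→1
  1 f→0 g→3 h→0
  2 f→1 g→0 h→1
⟦path⟧: ⟨0->1 1->0 2->1⟩

Answer: ⟨0->1 1->0 2->1⟩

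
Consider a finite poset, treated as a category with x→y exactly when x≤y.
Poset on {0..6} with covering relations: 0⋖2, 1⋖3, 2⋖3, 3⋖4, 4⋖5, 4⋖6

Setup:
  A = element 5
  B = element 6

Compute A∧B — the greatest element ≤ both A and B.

Answer: A∧B = 4

Trace:
{x : x<=A ∧ x<=B} = {0,1,2,3,4}  (A=5, B=6)
  0 <= 4
  1 <= 4
  2 <= 4
  3 <= 4
  4 <= 4
glb = 4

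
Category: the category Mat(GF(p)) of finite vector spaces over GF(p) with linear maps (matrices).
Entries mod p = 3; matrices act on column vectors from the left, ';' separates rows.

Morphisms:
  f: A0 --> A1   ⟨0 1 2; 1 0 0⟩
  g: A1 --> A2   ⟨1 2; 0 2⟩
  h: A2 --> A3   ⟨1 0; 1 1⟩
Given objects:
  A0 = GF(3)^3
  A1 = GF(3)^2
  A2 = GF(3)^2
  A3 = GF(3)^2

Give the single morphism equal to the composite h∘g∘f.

  e0=(1,0,0) f-->(0,1) g-->(2,2) h-->(2,1)
  e1=(0,1,0) f-->(1,0) g-->(1,0) h-->(1,1)
  e2=(0,0,1) f-->(2,0) g-->(2,0) h-->(2,2)
⟦path⟧: ⟨2 1 2; 1 1 2⟩

Answer: ⟨2 1 2; 1 1 2⟩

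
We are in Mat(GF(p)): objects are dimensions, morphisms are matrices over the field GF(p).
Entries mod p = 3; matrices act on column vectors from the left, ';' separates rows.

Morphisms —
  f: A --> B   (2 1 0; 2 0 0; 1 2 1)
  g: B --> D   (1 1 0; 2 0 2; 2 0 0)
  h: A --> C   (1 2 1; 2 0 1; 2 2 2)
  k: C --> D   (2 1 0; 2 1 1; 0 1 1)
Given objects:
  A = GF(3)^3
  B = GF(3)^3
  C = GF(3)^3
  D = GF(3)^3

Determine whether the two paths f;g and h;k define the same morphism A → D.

Along f;g (path 1):
  e0=(1,0,0) f-->(2,2,1) g-->(1,0,1)
  e1=(0,1,0) f-->(1,0,2) g-->(1,0,2)
  e2=(0,0,1) f-->(0,0,1) g-->(0,2,0)
  composite₁ = (1 1 0; 0 0 2; 1 2 0)
Along h;k (path 2):
  e0=(1,0,0) h-->(1,2,2) k-->(1,0,1)
  e1=(0,1,0) h-->(2,0,2) k-->(1,0,2)
  e2=(0,0,1) h-->(1,1,2) k-->(0,2,0)
  composite₂ = (1 1 0; 0 0 2; 1 2 0)
Equal? equal; square commutes

Answer: COMMUTES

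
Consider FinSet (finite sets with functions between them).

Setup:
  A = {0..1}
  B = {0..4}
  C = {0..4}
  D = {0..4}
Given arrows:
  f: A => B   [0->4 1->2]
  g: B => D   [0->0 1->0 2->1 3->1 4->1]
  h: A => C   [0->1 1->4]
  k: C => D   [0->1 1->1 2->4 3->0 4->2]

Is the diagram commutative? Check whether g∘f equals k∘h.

Along f;g (path 1):
  0 f=>4 g=>1
  1 f=>2 g=>1
  result₁ = [0->1 1->1]
Along h;k (path 2):
  0 h=>1 k=>1
  1 h=>4 k=>2
  result₂ = [0->1 1->2]
Equal? NO — does not commute

Answer: DOES NOT COMMUTE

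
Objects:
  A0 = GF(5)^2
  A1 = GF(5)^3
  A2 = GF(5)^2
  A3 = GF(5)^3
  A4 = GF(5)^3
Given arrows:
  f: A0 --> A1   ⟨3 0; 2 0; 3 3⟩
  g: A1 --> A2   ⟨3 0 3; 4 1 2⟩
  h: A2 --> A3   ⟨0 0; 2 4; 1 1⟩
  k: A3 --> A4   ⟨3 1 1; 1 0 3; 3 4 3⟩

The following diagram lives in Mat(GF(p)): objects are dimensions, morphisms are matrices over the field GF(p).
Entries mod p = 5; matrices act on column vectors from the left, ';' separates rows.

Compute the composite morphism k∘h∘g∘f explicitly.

Answer: ⟨4 2; 4 0; 3 3⟩

Trace:
  e0=⟨1,0⟩ f-->⟨3,2,3⟩ g-->⟨3,0⟩ h-->⟨0,1,3⟩ k-->⟨4,4,3⟩
  e1=⟨0,1⟩ f-->⟨0,0,3⟩ g-->⟨4,1⟩ h-->⟨0,2,0⟩ k-->⟨2,0,3⟩
⟦path⟧: ⟨4 2; 4 0; 3 3⟩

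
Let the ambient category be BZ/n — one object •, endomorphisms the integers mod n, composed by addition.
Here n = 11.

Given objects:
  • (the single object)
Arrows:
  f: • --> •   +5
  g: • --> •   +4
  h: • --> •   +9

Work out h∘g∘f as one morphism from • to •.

  0 +5≡5 +4≡9 +9≡7  (mod 11)
⟦path⟧: +7

Answer: +7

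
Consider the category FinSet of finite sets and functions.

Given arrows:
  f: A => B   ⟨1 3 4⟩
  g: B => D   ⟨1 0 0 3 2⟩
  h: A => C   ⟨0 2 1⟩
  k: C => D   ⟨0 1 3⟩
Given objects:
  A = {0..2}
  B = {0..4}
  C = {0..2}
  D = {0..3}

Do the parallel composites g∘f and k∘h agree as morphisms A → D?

Along f;g (path 1):
  0 f=>1 g=>0
  1 f=>3 g=>3
  2 f=>4 g=>2
  result₁ = ⟨0 3 2⟩
Along h;k (path 2):
  0 h=>0 k=>0
  1 h=>2 k=>3
  2 h=>1 k=>1
  result₂ = ⟨0 3 1⟩
Equal? NO — does not commute

Answer: DOES NOT COMMUTE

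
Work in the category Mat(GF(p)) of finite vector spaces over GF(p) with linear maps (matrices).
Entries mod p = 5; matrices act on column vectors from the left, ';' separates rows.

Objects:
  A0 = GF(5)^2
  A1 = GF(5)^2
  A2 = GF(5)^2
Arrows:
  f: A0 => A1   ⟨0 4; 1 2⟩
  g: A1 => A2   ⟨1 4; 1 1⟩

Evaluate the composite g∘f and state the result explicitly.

  e0=⟨1,0⟩ f=>⟨0,1⟩ g=>⟨4,1⟩
  e1=⟨0,1⟩ f=>⟨4,2⟩ g=>⟨2,1⟩
composite: ⟨4 2; 1 1⟩

Answer: ⟨4 2; 1 1⟩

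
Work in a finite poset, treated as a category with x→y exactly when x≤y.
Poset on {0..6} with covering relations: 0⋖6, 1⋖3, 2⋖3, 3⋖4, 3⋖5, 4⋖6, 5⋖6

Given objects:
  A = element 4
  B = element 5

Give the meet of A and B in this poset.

Common predecessors of 4,5: {1,2,3}
  1 <= 3
  2 <= 3
  3 <= 3
glb = 3

Answer: A∧B = 3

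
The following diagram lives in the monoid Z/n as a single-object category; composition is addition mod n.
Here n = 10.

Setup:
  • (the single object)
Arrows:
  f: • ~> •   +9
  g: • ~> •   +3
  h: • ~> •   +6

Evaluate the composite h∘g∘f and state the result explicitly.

Answer: +8

Trace:
  0 +9≡9 +3≡2 +6≡8  (mod 10)
⟦path⟧: +8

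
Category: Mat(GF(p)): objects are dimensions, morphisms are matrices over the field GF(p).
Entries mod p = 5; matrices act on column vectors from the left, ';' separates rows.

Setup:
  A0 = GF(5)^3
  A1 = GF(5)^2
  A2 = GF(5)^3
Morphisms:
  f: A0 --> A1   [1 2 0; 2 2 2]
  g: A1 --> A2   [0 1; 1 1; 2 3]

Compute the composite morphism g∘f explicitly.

Answer: [2 2 2; 3 4 2; 3 0 1]

Work:
  e0=[1,0,0] f-->[1,2] g-->[2,3,3]
  e1=[0,1,0] f-->[2,2] g-->[2,4,0]
  e2=[0,0,1] f-->[0,2] g-->[2,2,1]
result: [2 2 2; 3 4 2; 3 0 1]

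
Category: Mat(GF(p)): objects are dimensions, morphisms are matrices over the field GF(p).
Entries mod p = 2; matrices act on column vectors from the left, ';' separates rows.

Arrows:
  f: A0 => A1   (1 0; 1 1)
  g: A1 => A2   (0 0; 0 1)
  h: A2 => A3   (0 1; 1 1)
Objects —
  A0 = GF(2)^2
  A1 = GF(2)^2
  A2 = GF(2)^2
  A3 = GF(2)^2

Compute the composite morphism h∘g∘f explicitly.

  e0=[1,0] f=>[1,1] g=>[0,1] h=>[1,1]
  e1=[0,1] f=>[0,1] g=>[0,1] h=>[1,1]
⟦path⟧: (1 1; 1 1)

Answer: (1 1; 1 1)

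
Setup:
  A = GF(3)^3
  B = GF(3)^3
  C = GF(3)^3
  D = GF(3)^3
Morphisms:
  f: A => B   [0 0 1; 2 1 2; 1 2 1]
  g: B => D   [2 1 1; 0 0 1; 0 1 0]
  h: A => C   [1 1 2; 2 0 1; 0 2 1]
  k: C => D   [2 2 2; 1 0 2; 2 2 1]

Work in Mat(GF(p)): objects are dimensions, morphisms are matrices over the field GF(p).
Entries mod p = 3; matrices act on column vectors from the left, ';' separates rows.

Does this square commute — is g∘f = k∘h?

Path 1 = f;g:
  e0=⟨1,0,0⟩ f=>⟨0,2,1⟩ g=>⟨0,1,2⟩
  e1=⟨0,1,0⟩ f=>⟨0,1,2⟩ g=>⟨0,2,1⟩
  e2=⟨0,0,1⟩ f=>⟨1,2,1⟩ g=>⟨2,1,2⟩
  ⟦path⟧₁ = [0 0 2; 1 2 1; 2 1 2]
Path 2 = h;k:
  e0=⟨1,0,0⟩ h=>⟨1,2,0⟩ k=>⟨0,1,0⟩
  e1=⟨0,1,0⟩ h=>⟨1,0,2⟩ k=>⟨0,2,1⟩
  e2=⟨0,0,1⟩ h=>⟨2,1,1⟩ k=>⟨2,1,1⟩
  ⟦path⟧₂ = [0 0 2; 1 2 1; 0 1 1]
Equal? NO — does not commute

Answer: DOES NOT COMMUTE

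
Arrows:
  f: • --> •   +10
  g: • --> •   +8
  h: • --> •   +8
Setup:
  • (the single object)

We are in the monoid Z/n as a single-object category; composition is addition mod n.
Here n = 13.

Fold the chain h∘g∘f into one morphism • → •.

Answer: +0

Derivation:
  0 +10≡10 +8≡5 +8≡0  (mod 13)
composite: +0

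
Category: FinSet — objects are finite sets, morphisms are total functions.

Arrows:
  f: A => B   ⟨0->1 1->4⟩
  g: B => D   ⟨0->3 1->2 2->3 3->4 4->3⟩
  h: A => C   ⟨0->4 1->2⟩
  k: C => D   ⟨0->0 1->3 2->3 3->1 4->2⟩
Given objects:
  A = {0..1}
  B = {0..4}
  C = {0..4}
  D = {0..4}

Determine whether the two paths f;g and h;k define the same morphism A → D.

Answer: COMMUTES

Work:
Along f;g (path 1):
  0 f=>1 g=>2
  1 f=>4 g=>3
  ⟦path⟧₁ = ⟨0->2 1->3⟩
Along h;k (path 2):
  0 h=>4 k=>2
  1 h=>2 k=>3
  ⟦path⟧₂ = ⟨0->2 1->3⟩
Equal? equal; square commutes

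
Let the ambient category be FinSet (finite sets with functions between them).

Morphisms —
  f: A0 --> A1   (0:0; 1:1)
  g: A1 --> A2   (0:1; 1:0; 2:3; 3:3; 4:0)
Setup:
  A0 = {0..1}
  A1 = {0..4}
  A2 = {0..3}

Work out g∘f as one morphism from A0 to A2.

Answer: (0:1; 1:0)

Work:
  0 f-->0 g-->1
  1 f-->1 g-->0
result: (0:1; 1:0)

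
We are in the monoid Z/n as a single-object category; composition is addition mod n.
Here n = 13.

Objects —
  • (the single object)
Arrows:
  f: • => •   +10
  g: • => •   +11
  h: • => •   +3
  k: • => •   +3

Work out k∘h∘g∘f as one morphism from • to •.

Answer: +1

Trace:
  0 +10≡10 +11≡8 +3≡11 +3≡1  (mod 13)
composite: +1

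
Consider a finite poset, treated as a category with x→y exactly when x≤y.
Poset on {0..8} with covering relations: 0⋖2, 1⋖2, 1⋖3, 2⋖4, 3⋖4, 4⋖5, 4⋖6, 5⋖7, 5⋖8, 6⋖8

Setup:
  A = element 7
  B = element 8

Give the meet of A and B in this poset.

Answer: A∧B = 5

Derivation:
{x : x⊑A ∧ x⊑B} = {0,1,2,3,4,5}  (A=7, B=8)
  0 ⊑ 5
  1 ⊑ 5
  2 ⊑ 5
  3 ⊑ 5
  4 ⊑ 5
  5 ⊑ 5
glb = 5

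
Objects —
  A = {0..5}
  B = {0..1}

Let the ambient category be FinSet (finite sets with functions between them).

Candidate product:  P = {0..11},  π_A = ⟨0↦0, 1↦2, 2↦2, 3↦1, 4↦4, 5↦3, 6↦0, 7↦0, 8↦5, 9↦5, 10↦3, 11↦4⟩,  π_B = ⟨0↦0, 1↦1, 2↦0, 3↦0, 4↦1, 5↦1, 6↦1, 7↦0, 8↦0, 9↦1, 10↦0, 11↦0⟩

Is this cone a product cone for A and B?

|A|·|B| = 6·2 = 12;  |P| = 12
Check the pairing map k ↦ (π_A(k), π_B(k)):
  0 ↦ (0,0)
  1 ↦ (2,1)
  2 ↦ (2,0)
  3 ↦ (1,0)
  4 ↦ (4,1)
  5 ↦ (3,1)
  6 ↦ (0,1)
  7 ↦ (0,0)  ✗ repeats pair of k=0
  8 ↦ (5,0)
  9 ↦ (5,1)
  10 ↦ (3,0)
  11 ↦ (4,0)
distinct pairs in image: 11 / 12 needed
  → (0,0) hit at k=0 and k=7

Answer: NOT A VALID PRODUCT — duplicate pair at indices 7,0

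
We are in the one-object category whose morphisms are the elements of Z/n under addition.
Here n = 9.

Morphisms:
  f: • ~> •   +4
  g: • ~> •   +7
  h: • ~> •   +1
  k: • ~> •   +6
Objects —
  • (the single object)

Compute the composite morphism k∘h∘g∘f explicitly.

Answer: +0

Work:
  0 +4≡4 +7≡2 +1≡3 +6≡0  (mod 9)
result: +0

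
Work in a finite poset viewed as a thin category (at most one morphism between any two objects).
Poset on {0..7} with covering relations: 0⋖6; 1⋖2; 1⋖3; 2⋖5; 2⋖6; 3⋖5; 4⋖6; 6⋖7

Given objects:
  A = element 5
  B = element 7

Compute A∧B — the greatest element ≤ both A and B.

Answer: A∧B = 2

Derivation:
Lower bounds of A=5 and B=7: {1,2}
  1 ⊑ 2
  2 ⊑ 2
glb = 2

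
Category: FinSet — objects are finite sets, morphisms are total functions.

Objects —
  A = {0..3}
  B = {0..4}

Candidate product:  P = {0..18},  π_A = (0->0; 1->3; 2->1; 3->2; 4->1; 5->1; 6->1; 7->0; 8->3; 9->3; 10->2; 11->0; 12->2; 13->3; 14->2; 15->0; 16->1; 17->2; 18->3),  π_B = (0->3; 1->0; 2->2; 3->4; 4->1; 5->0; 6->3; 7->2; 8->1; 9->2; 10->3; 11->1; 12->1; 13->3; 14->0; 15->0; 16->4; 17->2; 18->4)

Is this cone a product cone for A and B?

Answer: NOT A VALID PRODUCT — |P|=19 ≠ |A|·|B|=20

Work:
|A|·|B| = 4·5 = 20;  |P| = 19
  → cardinalities differ; no bijection possible.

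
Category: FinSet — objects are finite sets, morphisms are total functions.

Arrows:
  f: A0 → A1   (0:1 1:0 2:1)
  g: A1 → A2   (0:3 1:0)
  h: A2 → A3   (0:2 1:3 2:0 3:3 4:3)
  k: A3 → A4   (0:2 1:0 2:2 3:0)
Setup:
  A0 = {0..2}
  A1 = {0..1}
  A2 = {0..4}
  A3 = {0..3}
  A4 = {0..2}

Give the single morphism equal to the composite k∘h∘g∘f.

  0 f→1 g→0 h→2 k→2
  1 f→0 g→3 h→3 k→0
  2 f→1 g→0 h→2 k→2
⟦path⟧: (0:2 1:0 2:2)

Answer: (0:2 1:0 2:2)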